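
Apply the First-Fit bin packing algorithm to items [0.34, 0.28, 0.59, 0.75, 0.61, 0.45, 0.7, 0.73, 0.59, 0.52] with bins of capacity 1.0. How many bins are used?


Place items sequentially using First-Fit:
  Item 0.34 -> new Bin 1
  Item 0.28 -> Bin 1 (now 0.62)
  Item 0.59 -> new Bin 2
  Item 0.75 -> new Bin 3
  Item 0.61 -> new Bin 4
  Item 0.45 -> new Bin 5
  Item 0.7 -> new Bin 6
  Item 0.73 -> new Bin 7
  Item 0.59 -> new Bin 8
  Item 0.52 -> Bin 5 (now 0.97)
Total bins used = 8

8


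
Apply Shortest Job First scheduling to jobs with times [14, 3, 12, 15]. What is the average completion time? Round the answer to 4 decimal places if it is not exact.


SJF order (ascending): [3, 12, 14, 15]
Completion times:
  Job 1: burst=3, C=3
  Job 2: burst=12, C=15
  Job 3: burst=14, C=29
  Job 4: burst=15, C=44
Average completion = 91/4 = 22.75

22.75


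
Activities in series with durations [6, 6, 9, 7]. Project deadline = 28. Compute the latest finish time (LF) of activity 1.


LF(activity 1) = deadline - sum of successor durations
Successors: activities 2 through 4 with durations [6, 9, 7]
Sum of successor durations = 22
LF = 28 - 22 = 6

6


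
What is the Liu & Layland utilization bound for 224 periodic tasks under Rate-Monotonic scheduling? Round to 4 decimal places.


Compute 2^(1/224) = 1.0030991997
Subtract 1: 1.0030991997 - 1 = 0.0030991997
Multiply by n: 224 * 0.0030991997 = 0.6942207328
Round to 4 dp: 0.6942

0.6942


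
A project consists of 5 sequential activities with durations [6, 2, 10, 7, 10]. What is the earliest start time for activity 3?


Activity 3 starts after activities 1 through 2 complete.
Predecessor durations: [6, 2]
ES = 6 + 2 = 8

8


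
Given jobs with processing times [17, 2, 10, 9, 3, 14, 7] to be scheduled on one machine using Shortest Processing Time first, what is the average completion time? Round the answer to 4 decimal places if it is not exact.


Sort jobs by processing time (SPT order): [2, 3, 7, 9, 10, 14, 17]
Compute completion times sequentially:
  Job 1: processing = 2, completes at 2
  Job 2: processing = 3, completes at 5
  Job 3: processing = 7, completes at 12
  Job 4: processing = 9, completes at 21
  Job 5: processing = 10, completes at 31
  Job 6: processing = 14, completes at 45
  Job 7: processing = 17, completes at 62
Sum of completion times = 178
Average completion time = 178/7 = 25.4286

25.4286


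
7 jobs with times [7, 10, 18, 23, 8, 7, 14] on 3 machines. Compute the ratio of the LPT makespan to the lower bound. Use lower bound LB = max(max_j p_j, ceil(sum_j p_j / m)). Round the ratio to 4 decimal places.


LPT order: [23, 18, 14, 10, 8, 7, 7]
Machine loads after assignment: [30, 26, 31]
LPT makespan = 31
Lower bound = max(max_job, ceil(total/3)) = max(23, 29) = 29
Ratio = 31 / 29 = 1.069

1.069


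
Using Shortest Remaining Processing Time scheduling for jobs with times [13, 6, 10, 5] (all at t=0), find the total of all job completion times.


Since all jobs arrive at t=0, SRPT equals SPT ordering.
SPT order: [5, 6, 10, 13]
Completion times:
  Job 1: p=5, C=5
  Job 2: p=6, C=11
  Job 3: p=10, C=21
  Job 4: p=13, C=34
Total completion time = 5 + 11 + 21 + 34 = 71

71


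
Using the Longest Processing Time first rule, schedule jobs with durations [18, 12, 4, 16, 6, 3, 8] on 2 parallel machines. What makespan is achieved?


Sort jobs in decreasing order (LPT): [18, 16, 12, 8, 6, 4, 3]
Assign each job to the least loaded machine:
  Machine 1: jobs [18, 8, 6, 3], load = 35
  Machine 2: jobs [16, 12, 4], load = 32
Makespan = max load = 35

35


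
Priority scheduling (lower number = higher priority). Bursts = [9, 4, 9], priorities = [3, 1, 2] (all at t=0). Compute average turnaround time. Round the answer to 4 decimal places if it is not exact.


Sort by priority (ascending = highest first):
Order: [(1, 4), (2, 9), (3, 9)]
Completion times:
  Priority 1, burst=4, C=4
  Priority 2, burst=9, C=13
  Priority 3, burst=9, C=22
Average turnaround = 39/3 = 13.0

13.0


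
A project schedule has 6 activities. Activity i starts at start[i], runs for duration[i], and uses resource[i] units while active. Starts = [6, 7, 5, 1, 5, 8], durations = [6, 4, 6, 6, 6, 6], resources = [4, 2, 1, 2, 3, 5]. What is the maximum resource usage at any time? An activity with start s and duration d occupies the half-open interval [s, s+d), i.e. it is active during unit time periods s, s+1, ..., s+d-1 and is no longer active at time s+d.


Each activity i is active on [start_i, start_i + duration_i).
Compute total resource usage per time slot:
  t=0: active resources = [], total = 0
  t=1: active resources = [2], total = 2
  t=2: active resources = [2], total = 2
  t=3: active resources = [2], total = 2
  t=4: active resources = [2], total = 2
  t=5: active resources = [1, 2, 3], total = 6
  t=6: active resources = [4, 1, 2, 3], total = 10
  t=7: active resources = [4, 2, 1, 3], total = 10
  t=8: active resources = [4, 2, 1, 3, 5], total = 15
  t=9: active resources = [4, 2, 1, 3, 5], total = 15
  t=10: active resources = [4, 2, 1, 3, 5], total = 15
  t=11: active resources = [4, 5], total = 9
  t=12: active resources = [5], total = 5
  t=13: active resources = [5], total = 5
Peak resource demand = 15

15


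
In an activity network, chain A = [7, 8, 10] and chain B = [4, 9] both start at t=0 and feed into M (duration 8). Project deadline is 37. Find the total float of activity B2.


Forward pass: ES(B2) = sum of predecessors on chain B = 4
EF = ES + duration = 4 + 9 = 13
Backward pass: LF(M) = deadline = 37; LS(M) = 37 - 8 = 29
LF(B2) = LS(M) - sum(successors on chain B) = 29 - 0 = 29
LS = LF - duration = 29 - 9 = 20
Total float = LS - ES = 20 - 4 = 16

16


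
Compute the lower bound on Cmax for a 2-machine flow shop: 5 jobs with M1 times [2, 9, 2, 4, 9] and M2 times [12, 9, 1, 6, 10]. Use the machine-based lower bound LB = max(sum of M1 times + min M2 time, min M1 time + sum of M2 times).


LB1 = sum(M1 times) + min(M2 times) = 26 + 1 = 27
LB2 = min(M1 times) + sum(M2 times) = 2 + 38 = 40
Lower bound = max(LB1, LB2) = max(27, 40) = 40

40


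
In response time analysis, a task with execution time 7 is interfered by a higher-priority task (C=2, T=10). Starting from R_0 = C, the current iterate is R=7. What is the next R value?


R_next = C + ceil(R_prev / T_hp) * C_hp
ceil(7 / 10) = ceil(0.7) = 1
Interference = 1 * 2 = 2
R_next = 7 + 2 = 9

9


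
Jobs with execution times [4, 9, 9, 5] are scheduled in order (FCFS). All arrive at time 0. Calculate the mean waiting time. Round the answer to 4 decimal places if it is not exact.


FCFS order (as given): [4, 9, 9, 5]
Waiting times:
  Job 1: wait = 0
  Job 2: wait = 4
  Job 3: wait = 13
  Job 4: wait = 22
Sum of waiting times = 39
Average waiting time = 39/4 = 9.75

9.75


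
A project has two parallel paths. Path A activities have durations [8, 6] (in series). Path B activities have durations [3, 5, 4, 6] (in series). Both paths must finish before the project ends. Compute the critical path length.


Path A total = 8 + 6 = 14
Path B total = 3 + 5 + 4 + 6 = 18
Critical path = longest path = max(14, 18) = 18

18


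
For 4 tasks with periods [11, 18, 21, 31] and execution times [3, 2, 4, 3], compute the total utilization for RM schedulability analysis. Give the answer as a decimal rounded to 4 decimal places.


Compute individual utilizations (exact fractions):
  Task 1: C/T = 3/11 (approx. 0.2727)
  Task 2: C/T = 2/18 = 1/9 (approx. 0.1111)
  Task 3: C/T = 4/21 (approx. 0.1905)
  Task 4: C/T = 3/31 (approx. 0.0968)
Total utilization U = 3/11 + 1/9 + 4/21 + 3/31 = 14417/21483
Rounded to 4 decimal places: U = 0.6711
RM (Liu & Layland) bound for 4 tasks = 0.756828; compare with U = 14417/21483 (approx. 0.671089)
U <= bound, so schedulable by RM sufficient condition.

0.6711


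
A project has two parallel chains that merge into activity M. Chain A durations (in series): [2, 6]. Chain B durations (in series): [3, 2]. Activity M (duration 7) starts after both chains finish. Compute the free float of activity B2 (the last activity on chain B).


ES(B2) = sum of predecessors on chain B = 3
EF(B2) = ES + duration = 3 + 2 = 5
Successor of B2 is M. ES(M) = max(sum(A), sum(B)) = max(8, 5) = 8
Free float = ES(successor) - EF(current) = 8 - 5 = 3

3


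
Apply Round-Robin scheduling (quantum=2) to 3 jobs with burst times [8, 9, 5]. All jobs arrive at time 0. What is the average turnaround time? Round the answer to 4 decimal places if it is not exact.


Time quantum = 2
Execution trace:
  J1 runs 2 units, time = 2
  J2 runs 2 units, time = 4
  J3 runs 2 units, time = 6
  J1 runs 2 units, time = 8
  J2 runs 2 units, time = 10
  J3 runs 2 units, time = 12
  J1 runs 2 units, time = 14
  J2 runs 2 units, time = 16
  J3 runs 1 units, time = 17
  J1 runs 2 units, time = 19
  J2 runs 2 units, time = 21
  J2 runs 1 units, time = 22
Finish times: [19, 22, 17]
Average turnaround = 58/3 = 19.3333

19.3333


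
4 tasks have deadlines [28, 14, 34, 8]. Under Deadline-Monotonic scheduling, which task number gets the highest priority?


Sort tasks by relative deadline (ascending):
  Task 4: deadline = 8
  Task 2: deadline = 14
  Task 1: deadline = 28
  Task 3: deadline = 34
Priority order (highest first): [4, 2, 1, 3]
Highest priority task = 4

4


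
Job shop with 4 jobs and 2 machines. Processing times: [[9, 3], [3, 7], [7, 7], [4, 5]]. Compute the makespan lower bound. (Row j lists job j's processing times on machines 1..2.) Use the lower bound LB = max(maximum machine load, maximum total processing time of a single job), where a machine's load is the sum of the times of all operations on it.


Machine loads:
  Machine 1: 9 + 3 + 7 + 4 = 23
  Machine 2: 3 + 7 + 7 + 5 = 22
Max machine load = 23
Job totals:
  Job 1: 12
  Job 2: 10
  Job 3: 14
  Job 4: 9
Max job total = 14
Lower bound = max(23, 14) = 23

23


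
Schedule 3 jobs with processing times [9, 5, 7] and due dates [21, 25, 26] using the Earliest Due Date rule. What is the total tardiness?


Sort by due date (EDD order): [(9, 21), (5, 25), (7, 26)]
Compute completion times and tardiness:
  Job 1: p=9, d=21, C=9, tardiness=max(0,9-21)=0
  Job 2: p=5, d=25, C=14, tardiness=max(0,14-25)=0
  Job 3: p=7, d=26, C=21, tardiness=max(0,21-26)=0
Total tardiness = 0

0


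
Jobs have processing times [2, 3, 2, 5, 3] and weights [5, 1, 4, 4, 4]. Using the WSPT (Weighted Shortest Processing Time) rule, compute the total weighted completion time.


Compute p/w ratios and sort ascending (WSPT): [(2, 5), (2, 4), (3, 4), (5, 4), (3, 1)]
Compute weighted completion times:
  Job (p=2,w=5): C=2, w*C=5*2=10
  Job (p=2,w=4): C=4, w*C=4*4=16
  Job (p=3,w=4): C=7, w*C=4*7=28
  Job (p=5,w=4): C=12, w*C=4*12=48
  Job (p=3,w=1): C=15, w*C=1*15=15
Total weighted completion time = 117

117


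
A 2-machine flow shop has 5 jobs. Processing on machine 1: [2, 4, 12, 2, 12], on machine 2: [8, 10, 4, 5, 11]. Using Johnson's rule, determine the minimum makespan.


Apply Johnson's rule:
  Group 1 (a <= b): [(1, 2, 8), (4, 2, 5), (2, 4, 10)]
  Group 2 (a > b): [(5, 12, 11), (3, 12, 4)]
Optimal job order: [1, 4, 2, 5, 3]
Schedule:
  Job 1: M1 done at 2, M2 done at 10
  Job 4: M1 done at 4, M2 done at 15
  Job 2: M1 done at 8, M2 done at 25
  Job 5: M1 done at 20, M2 done at 36
  Job 3: M1 done at 32, M2 done at 40
Makespan = 40

40


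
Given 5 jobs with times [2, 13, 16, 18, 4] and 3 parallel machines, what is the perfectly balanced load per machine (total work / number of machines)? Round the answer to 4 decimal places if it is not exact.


Total processing time = 2 + 13 + 16 + 18 + 4 = 53
Number of machines = 3
Ideal balanced load = 53 / 3 = 17.6667

17.6667


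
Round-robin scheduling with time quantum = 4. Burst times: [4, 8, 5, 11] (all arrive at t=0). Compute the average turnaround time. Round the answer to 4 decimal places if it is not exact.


Time quantum = 4
Execution trace:
  J1 runs 4 units, time = 4
  J2 runs 4 units, time = 8
  J3 runs 4 units, time = 12
  J4 runs 4 units, time = 16
  J2 runs 4 units, time = 20
  J3 runs 1 units, time = 21
  J4 runs 4 units, time = 25
  J4 runs 3 units, time = 28
Finish times: [4, 20, 21, 28]
Average turnaround = 73/4 = 18.25

18.25


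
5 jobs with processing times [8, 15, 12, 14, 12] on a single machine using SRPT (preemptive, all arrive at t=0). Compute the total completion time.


Since all jobs arrive at t=0, SRPT equals SPT ordering.
SPT order: [8, 12, 12, 14, 15]
Completion times:
  Job 1: p=8, C=8
  Job 2: p=12, C=20
  Job 3: p=12, C=32
  Job 4: p=14, C=46
  Job 5: p=15, C=61
Total completion time = 8 + 20 + 32 + 46 + 61 = 167

167


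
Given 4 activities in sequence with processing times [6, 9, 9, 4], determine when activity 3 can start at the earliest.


Activity 3 starts after activities 1 through 2 complete.
Predecessor durations: [6, 9]
ES = 6 + 9 = 15

15


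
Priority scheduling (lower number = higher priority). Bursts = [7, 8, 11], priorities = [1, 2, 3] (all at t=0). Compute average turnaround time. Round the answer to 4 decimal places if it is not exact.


Sort by priority (ascending = highest first):
Order: [(1, 7), (2, 8), (3, 11)]
Completion times:
  Priority 1, burst=7, C=7
  Priority 2, burst=8, C=15
  Priority 3, burst=11, C=26
Average turnaround = 48/3 = 16.0

16.0


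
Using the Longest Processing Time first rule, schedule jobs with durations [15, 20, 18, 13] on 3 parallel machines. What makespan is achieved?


Sort jobs in decreasing order (LPT): [20, 18, 15, 13]
Assign each job to the least loaded machine:
  Machine 1: jobs [20], load = 20
  Machine 2: jobs [18], load = 18
  Machine 3: jobs [15, 13], load = 28
Makespan = max load = 28

28


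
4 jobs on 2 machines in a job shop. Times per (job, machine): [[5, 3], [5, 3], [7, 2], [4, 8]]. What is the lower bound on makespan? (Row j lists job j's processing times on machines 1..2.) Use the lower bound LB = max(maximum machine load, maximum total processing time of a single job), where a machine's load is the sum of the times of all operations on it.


Machine loads:
  Machine 1: 5 + 5 + 7 + 4 = 21
  Machine 2: 3 + 3 + 2 + 8 = 16
Max machine load = 21
Job totals:
  Job 1: 8
  Job 2: 8
  Job 3: 9
  Job 4: 12
Max job total = 12
Lower bound = max(21, 12) = 21

21


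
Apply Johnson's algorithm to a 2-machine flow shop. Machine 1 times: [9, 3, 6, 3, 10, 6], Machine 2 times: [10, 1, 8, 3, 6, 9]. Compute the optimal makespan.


Apply Johnson's rule:
  Group 1 (a <= b): [(4, 3, 3), (3, 6, 8), (6, 6, 9), (1, 9, 10)]
  Group 2 (a > b): [(5, 10, 6), (2, 3, 1)]
Optimal job order: [4, 3, 6, 1, 5, 2]
Schedule:
  Job 4: M1 done at 3, M2 done at 6
  Job 3: M1 done at 9, M2 done at 17
  Job 6: M1 done at 15, M2 done at 26
  Job 1: M1 done at 24, M2 done at 36
  Job 5: M1 done at 34, M2 done at 42
  Job 2: M1 done at 37, M2 done at 43
Makespan = 43

43


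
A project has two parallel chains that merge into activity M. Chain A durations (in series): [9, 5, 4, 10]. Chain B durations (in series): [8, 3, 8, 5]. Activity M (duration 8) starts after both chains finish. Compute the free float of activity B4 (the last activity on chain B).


ES(B4) = sum of predecessors on chain B = 19
EF(B4) = ES + duration = 19 + 5 = 24
Successor of B4 is M. ES(M) = max(sum(A), sum(B)) = max(28, 24) = 28
Free float = ES(successor) - EF(current) = 28 - 24 = 4

4


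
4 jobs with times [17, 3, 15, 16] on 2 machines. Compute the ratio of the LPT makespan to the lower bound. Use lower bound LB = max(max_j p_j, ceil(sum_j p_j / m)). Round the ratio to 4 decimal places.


LPT order: [17, 16, 15, 3]
Machine loads after assignment: [20, 31]
LPT makespan = 31
Lower bound = max(max_job, ceil(total/2)) = max(17, 26) = 26
Ratio = 31 / 26 = 1.1923

1.1923


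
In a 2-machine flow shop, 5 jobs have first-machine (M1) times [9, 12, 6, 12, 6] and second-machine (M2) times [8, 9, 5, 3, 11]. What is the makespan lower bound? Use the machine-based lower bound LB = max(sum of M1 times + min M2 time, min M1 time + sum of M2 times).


LB1 = sum(M1 times) + min(M2 times) = 45 + 3 = 48
LB2 = min(M1 times) + sum(M2 times) = 6 + 36 = 42
Lower bound = max(LB1, LB2) = max(48, 42) = 48

48


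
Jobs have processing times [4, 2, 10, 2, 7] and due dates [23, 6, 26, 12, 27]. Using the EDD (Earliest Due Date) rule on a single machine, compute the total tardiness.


Sort by due date (EDD order): [(2, 6), (2, 12), (4, 23), (10, 26), (7, 27)]
Compute completion times and tardiness:
  Job 1: p=2, d=6, C=2, tardiness=max(0,2-6)=0
  Job 2: p=2, d=12, C=4, tardiness=max(0,4-12)=0
  Job 3: p=4, d=23, C=8, tardiness=max(0,8-23)=0
  Job 4: p=10, d=26, C=18, tardiness=max(0,18-26)=0
  Job 5: p=7, d=27, C=25, tardiness=max(0,25-27)=0
Total tardiness = 0

0


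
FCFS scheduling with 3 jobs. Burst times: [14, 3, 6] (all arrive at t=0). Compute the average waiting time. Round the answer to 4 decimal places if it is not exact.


FCFS order (as given): [14, 3, 6]
Waiting times:
  Job 1: wait = 0
  Job 2: wait = 14
  Job 3: wait = 17
Sum of waiting times = 31
Average waiting time = 31/3 = 10.3333

10.3333


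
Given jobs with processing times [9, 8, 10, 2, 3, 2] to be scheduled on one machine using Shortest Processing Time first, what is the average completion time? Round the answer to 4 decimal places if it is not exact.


Sort jobs by processing time (SPT order): [2, 2, 3, 8, 9, 10]
Compute completion times sequentially:
  Job 1: processing = 2, completes at 2
  Job 2: processing = 2, completes at 4
  Job 3: processing = 3, completes at 7
  Job 4: processing = 8, completes at 15
  Job 5: processing = 9, completes at 24
  Job 6: processing = 10, completes at 34
Sum of completion times = 86
Average completion time = 86/6 = 14.3333

14.3333


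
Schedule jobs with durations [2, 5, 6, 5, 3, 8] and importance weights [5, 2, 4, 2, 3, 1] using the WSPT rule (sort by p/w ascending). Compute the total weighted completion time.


Compute p/w ratios and sort ascending (WSPT): [(2, 5), (3, 3), (6, 4), (5, 2), (5, 2), (8, 1)]
Compute weighted completion times:
  Job (p=2,w=5): C=2, w*C=5*2=10
  Job (p=3,w=3): C=5, w*C=3*5=15
  Job (p=6,w=4): C=11, w*C=4*11=44
  Job (p=5,w=2): C=16, w*C=2*16=32
  Job (p=5,w=2): C=21, w*C=2*21=42
  Job (p=8,w=1): C=29, w*C=1*29=29
Total weighted completion time = 172

172


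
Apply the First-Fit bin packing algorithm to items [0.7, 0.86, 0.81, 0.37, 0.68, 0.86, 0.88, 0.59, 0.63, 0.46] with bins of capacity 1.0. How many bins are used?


Place items sequentially using First-Fit:
  Item 0.7 -> new Bin 1
  Item 0.86 -> new Bin 2
  Item 0.81 -> new Bin 3
  Item 0.37 -> new Bin 4
  Item 0.68 -> new Bin 5
  Item 0.86 -> new Bin 6
  Item 0.88 -> new Bin 7
  Item 0.59 -> Bin 4 (now 0.96)
  Item 0.63 -> new Bin 8
  Item 0.46 -> new Bin 9
Total bins used = 9

9


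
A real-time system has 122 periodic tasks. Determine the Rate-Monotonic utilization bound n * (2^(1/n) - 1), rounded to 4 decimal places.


Compute 2^(1/122) = 1.0056977048
Subtract 1: 1.0056977048 - 1 = 0.0056977048
Multiply by n: 122 * 0.0056977048 = 0.6951199856
Round to 4 dp: 0.6951

0.6951


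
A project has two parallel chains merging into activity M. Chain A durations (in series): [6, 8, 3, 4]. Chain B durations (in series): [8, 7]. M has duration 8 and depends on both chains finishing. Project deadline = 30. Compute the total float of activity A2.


Forward pass: ES(A2) = sum of predecessors on chain A = 6
EF = ES + duration = 6 + 8 = 14
Backward pass: LF(M) = deadline = 30; LS(M) = 30 - 8 = 22
LF(A2) = LS(M) - sum(successors on chain A) = 22 - 7 = 15
LS = LF - duration = 15 - 8 = 7
Total float = LS - ES = 7 - 6 = 1

1


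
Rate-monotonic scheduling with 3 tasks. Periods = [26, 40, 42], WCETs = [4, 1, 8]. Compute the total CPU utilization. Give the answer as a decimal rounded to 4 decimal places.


Compute individual utilizations (exact fractions):
  Task 1: C/T = 4/26 = 2/13 (approx. 0.1538)
  Task 2: C/T = 1/40 (approx. 0.025)
  Task 3: C/T = 8/42 = 4/21 (approx. 0.1905)
Total utilization U = 2/13 + 1/40 + 4/21 = 4033/10920
Rounded to 4 decimal places: U = 0.3693
RM (Liu & Layland) bound for 3 tasks = 0.779763; compare with U = 4033/10920 (approx. 0.369322)
U <= bound, so schedulable by RM sufficient condition.

0.3693


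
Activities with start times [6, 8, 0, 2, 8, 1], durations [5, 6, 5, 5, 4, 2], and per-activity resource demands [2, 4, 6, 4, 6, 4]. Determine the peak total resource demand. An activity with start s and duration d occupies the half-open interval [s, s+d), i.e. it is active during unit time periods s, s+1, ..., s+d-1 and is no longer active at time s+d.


Each activity i is active on [start_i, start_i + duration_i).
Compute total resource usage per time slot:
  t=0: active resources = [6], total = 6
  t=1: active resources = [6, 4], total = 10
  t=2: active resources = [6, 4, 4], total = 14
  t=3: active resources = [6, 4], total = 10
  t=4: active resources = [6, 4], total = 10
  t=5: active resources = [4], total = 4
  t=6: active resources = [2, 4], total = 6
  t=7: active resources = [2], total = 2
  t=8: active resources = [2, 4, 6], total = 12
  t=9: active resources = [2, 4, 6], total = 12
  t=10: active resources = [2, 4, 6], total = 12
  t=11: active resources = [4, 6], total = 10
  t=12: active resources = [4], total = 4
  t=13: active resources = [4], total = 4
Peak resource demand = 14

14


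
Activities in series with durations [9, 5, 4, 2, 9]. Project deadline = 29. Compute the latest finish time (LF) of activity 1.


LF(activity 1) = deadline - sum of successor durations
Successors: activities 2 through 5 with durations [5, 4, 2, 9]
Sum of successor durations = 20
LF = 29 - 20 = 9

9


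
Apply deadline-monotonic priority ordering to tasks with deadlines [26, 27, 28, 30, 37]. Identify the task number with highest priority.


Sort tasks by relative deadline (ascending):
  Task 1: deadline = 26
  Task 2: deadline = 27
  Task 3: deadline = 28
  Task 4: deadline = 30
  Task 5: deadline = 37
Priority order (highest first): [1, 2, 3, 4, 5]
Highest priority task = 1

1


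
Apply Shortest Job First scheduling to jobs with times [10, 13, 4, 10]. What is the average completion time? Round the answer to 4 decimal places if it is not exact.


SJF order (ascending): [4, 10, 10, 13]
Completion times:
  Job 1: burst=4, C=4
  Job 2: burst=10, C=14
  Job 3: burst=10, C=24
  Job 4: burst=13, C=37
Average completion = 79/4 = 19.75

19.75


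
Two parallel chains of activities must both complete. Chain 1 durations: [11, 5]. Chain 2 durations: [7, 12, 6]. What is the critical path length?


Path A total = 11 + 5 = 16
Path B total = 7 + 12 + 6 = 25
Critical path = longest path = max(16, 25) = 25

25


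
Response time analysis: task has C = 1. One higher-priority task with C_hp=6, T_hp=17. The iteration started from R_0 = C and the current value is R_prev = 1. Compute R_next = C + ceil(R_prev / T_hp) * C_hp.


R_next = C + ceil(R_prev / T_hp) * C_hp
ceil(1 / 17) = ceil(0.0588) = 1
Interference = 1 * 6 = 6
R_next = 1 + 6 = 7

7


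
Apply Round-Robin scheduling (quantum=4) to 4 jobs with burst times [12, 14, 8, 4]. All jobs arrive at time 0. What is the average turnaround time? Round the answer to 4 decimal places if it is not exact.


Time quantum = 4
Execution trace:
  J1 runs 4 units, time = 4
  J2 runs 4 units, time = 8
  J3 runs 4 units, time = 12
  J4 runs 4 units, time = 16
  J1 runs 4 units, time = 20
  J2 runs 4 units, time = 24
  J3 runs 4 units, time = 28
  J1 runs 4 units, time = 32
  J2 runs 4 units, time = 36
  J2 runs 2 units, time = 38
Finish times: [32, 38, 28, 16]
Average turnaround = 114/4 = 28.5

28.5


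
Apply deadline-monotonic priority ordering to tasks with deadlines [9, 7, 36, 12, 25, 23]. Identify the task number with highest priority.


Sort tasks by relative deadline (ascending):
  Task 2: deadline = 7
  Task 1: deadline = 9
  Task 4: deadline = 12
  Task 6: deadline = 23
  Task 5: deadline = 25
  Task 3: deadline = 36
Priority order (highest first): [2, 1, 4, 6, 5, 3]
Highest priority task = 2

2


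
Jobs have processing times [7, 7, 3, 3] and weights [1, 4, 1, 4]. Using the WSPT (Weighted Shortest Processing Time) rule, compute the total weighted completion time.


Compute p/w ratios and sort ascending (WSPT): [(3, 4), (7, 4), (3, 1), (7, 1)]
Compute weighted completion times:
  Job (p=3,w=4): C=3, w*C=4*3=12
  Job (p=7,w=4): C=10, w*C=4*10=40
  Job (p=3,w=1): C=13, w*C=1*13=13
  Job (p=7,w=1): C=20, w*C=1*20=20
Total weighted completion time = 85

85


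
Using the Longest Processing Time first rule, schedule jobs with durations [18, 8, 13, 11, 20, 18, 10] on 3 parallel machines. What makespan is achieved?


Sort jobs in decreasing order (LPT): [20, 18, 18, 13, 11, 10, 8]
Assign each job to the least loaded machine:
  Machine 1: jobs [20, 10], load = 30
  Machine 2: jobs [18, 13], load = 31
  Machine 3: jobs [18, 11, 8], load = 37
Makespan = max load = 37

37


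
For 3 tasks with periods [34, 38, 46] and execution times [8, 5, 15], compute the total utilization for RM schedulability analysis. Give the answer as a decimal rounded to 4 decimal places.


Compute individual utilizations (exact fractions):
  Task 1: C/T = 8/34 = 4/17 (approx. 0.2353)
  Task 2: C/T = 5/38 (approx. 0.1316)
  Task 3: C/T = 15/46 (approx. 0.3261)
Total utilization U = 4/17 + 5/38 + 15/46 = 5148/7429
Rounded to 4 decimal places: U = 0.6930
RM (Liu & Layland) bound for 3 tasks = 0.779763; compare with U = 5148/7429 (approx. 0.692960)
U <= bound, so schedulable by RM sufficient condition.

0.6930


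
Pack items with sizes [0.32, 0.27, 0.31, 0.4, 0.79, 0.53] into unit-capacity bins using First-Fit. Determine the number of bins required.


Place items sequentially using First-Fit:
  Item 0.32 -> new Bin 1
  Item 0.27 -> Bin 1 (now 0.59)
  Item 0.31 -> Bin 1 (now 0.9)
  Item 0.4 -> new Bin 2
  Item 0.79 -> new Bin 3
  Item 0.53 -> Bin 2 (now 0.93)
Total bins used = 3

3


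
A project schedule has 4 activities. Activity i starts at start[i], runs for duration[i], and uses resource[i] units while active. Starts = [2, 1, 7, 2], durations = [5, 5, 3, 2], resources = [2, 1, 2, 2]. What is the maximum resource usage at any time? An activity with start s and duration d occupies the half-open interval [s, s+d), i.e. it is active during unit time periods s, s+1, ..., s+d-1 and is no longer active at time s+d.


Each activity i is active on [start_i, start_i + duration_i).
Compute total resource usage per time slot:
  t=0: active resources = [], total = 0
  t=1: active resources = [1], total = 1
  t=2: active resources = [2, 1, 2], total = 5
  t=3: active resources = [2, 1, 2], total = 5
  t=4: active resources = [2, 1], total = 3
  t=5: active resources = [2, 1], total = 3
  t=6: active resources = [2], total = 2
  t=7: active resources = [2], total = 2
  t=8: active resources = [2], total = 2
  t=9: active resources = [2], total = 2
Peak resource demand = 5

5


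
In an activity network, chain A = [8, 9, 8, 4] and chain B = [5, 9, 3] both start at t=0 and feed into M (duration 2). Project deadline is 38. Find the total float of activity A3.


Forward pass: ES(A3) = sum of predecessors on chain A = 17
EF = ES + duration = 17 + 8 = 25
Backward pass: LF(M) = deadline = 38; LS(M) = 38 - 2 = 36
LF(A3) = LS(M) - sum(successors on chain A) = 36 - 4 = 32
LS = LF - duration = 32 - 8 = 24
Total float = LS - ES = 24 - 17 = 7

7


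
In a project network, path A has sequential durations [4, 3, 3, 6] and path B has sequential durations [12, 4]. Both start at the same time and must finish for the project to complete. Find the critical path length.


Path A total = 4 + 3 + 3 + 6 = 16
Path B total = 12 + 4 = 16
Critical path = longest path = max(16, 16) = 16

16


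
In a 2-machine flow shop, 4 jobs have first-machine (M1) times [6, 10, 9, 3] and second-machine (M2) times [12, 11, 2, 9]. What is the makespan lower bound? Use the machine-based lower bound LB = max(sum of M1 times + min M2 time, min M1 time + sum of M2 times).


LB1 = sum(M1 times) + min(M2 times) = 28 + 2 = 30
LB2 = min(M1 times) + sum(M2 times) = 3 + 34 = 37
Lower bound = max(LB1, LB2) = max(30, 37) = 37

37


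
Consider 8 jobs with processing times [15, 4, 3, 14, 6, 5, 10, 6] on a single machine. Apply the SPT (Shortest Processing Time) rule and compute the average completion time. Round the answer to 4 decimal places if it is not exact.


Sort jobs by processing time (SPT order): [3, 4, 5, 6, 6, 10, 14, 15]
Compute completion times sequentially:
  Job 1: processing = 3, completes at 3
  Job 2: processing = 4, completes at 7
  Job 3: processing = 5, completes at 12
  Job 4: processing = 6, completes at 18
  Job 5: processing = 6, completes at 24
  Job 6: processing = 10, completes at 34
  Job 7: processing = 14, completes at 48
  Job 8: processing = 15, completes at 63
Sum of completion times = 209
Average completion time = 209/8 = 26.125

26.125


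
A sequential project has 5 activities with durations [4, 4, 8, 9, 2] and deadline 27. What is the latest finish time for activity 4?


LF(activity 4) = deadline - sum of successor durations
Successors: activities 5 through 5 with durations [2]
Sum of successor durations = 2
LF = 27 - 2 = 25

25


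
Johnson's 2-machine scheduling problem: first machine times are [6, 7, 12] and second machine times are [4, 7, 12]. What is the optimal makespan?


Apply Johnson's rule:
  Group 1 (a <= b): [(2, 7, 7), (3, 12, 12)]
  Group 2 (a > b): [(1, 6, 4)]
Optimal job order: [2, 3, 1]
Schedule:
  Job 2: M1 done at 7, M2 done at 14
  Job 3: M1 done at 19, M2 done at 31
  Job 1: M1 done at 25, M2 done at 35
Makespan = 35

35


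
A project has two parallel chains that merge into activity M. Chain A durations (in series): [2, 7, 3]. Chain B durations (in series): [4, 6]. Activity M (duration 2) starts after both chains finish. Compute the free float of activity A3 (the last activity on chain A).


ES(A3) = sum of predecessors on chain A = 9
EF(A3) = ES + duration = 9 + 3 = 12
Successor of A3 is M. ES(M) = max(sum(A), sum(B)) = max(12, 10) = 12
Free float = ES(successor) - EF(current) = 12 - 12 = 0

0


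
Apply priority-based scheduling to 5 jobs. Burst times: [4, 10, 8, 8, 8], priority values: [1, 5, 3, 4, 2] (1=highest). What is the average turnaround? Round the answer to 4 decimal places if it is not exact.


Sort by priority (ascending = highest first):
Order: [(1, 4), (2, 8), (3, 8), (4, 8), (5, 10)]
Completion times:
  Priority 1, burst=4, C=4
  Priority 2, burst=8, C=12
  Priority 3, burst=8, C=20
  Priority 4, burst=8, C=28
  Priority 5, burst=10, C=38
Average turnaround = 102/5 = 20.4

20.4


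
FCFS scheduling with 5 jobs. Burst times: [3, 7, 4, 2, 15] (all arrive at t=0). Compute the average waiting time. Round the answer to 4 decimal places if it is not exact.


FCFS order (as given): [3, 7, 4, 2, 15]
Waiting times:
  Job 1: wait = 0
  Job 2: wait = 3
  Job 3: wait = 10
  Job 4: wait = 14
  Job 5: wait = 16
Sum of waiting times = 43
Average waiting time = 43/5 = 8.6

8.6


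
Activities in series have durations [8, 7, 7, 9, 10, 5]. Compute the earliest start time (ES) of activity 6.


Activity 6 starts after activities 1 through 5 complete.
Predecessor durations: [8, 7, 7, 9, 10]
ES = 8 + 7 + 7 + 9 + 10 = 41

41


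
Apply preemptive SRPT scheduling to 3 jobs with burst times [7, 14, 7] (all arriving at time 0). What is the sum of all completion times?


Since all jobs arrive at t=0, SRPT equals SPT ordering.
SPT order: [7, 7, 14]
Completion times:
  Job 1: p=7, C=7
  Job 2: p=7, C=14
  Job 3: p=14, C=28
Total completion time = 7 + 14 + 28 = 49

49


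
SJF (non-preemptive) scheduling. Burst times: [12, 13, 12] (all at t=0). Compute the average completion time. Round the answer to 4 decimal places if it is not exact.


SJF order (ascending): [12, 12, 13]
Completion times:
  Job 1: burst=12, C=12
  Job 2: burst=12, C=24
  Job 3: burst=13, C=37
Average completion = 73/3 = 24.3333

24.3333


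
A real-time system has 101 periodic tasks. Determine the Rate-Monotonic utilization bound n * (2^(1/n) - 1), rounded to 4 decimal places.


Compute 2^(1/101) = 1.0068864466
Subtract 1: 1.0068864466 - 1 = 0.0068864466
Multiply by n: 101 * 0.0068864466 = 0.6955311066
Round to 4 dp: 0.6955

0.6955


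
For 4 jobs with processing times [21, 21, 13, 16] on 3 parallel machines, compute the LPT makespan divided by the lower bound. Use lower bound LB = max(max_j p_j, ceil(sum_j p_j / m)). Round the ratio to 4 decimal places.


LPT order: [21, 21, 16, 13]
Machine loads after assignment: [21, 21, 29]
LPT makespan = 29
Lower bound = max(max_job, ceil(total/3)) = max(21, 24) = 24
Ratio = 29 / 24 = 1.2083

1.2083


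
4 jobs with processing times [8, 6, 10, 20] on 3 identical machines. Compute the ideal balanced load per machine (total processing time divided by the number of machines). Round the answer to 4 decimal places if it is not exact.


Total processing time = 8 + 6 + 10 + 20 = 44
Number of machines = 3
Ideal balanced load = 44 / 3 = 14.6667

14.6667


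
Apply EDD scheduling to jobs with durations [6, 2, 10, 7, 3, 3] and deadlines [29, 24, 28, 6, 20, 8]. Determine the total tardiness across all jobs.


Sort by due date (EDD order): [(7, 6), (3, 8), (3, 20), (2, 24), (10, 28), (6, 29)]
Compute completion times and tardiness:
  Job 1: p=7, d=6, C=7, tardiness=max(0,7-6)=1
  Job 2: p=3, d=8, C=10, tardiness=max(0,10-8)=2
  Job 3: p=3, d=20, C=13, tardiness=max(0,13-20)=0
  Job 4: p=2, d=24, C=15, tardiness=max(0,15-24)=0
  Job 5: p=10, d=28, C=25, tardiness=max(0,25-28)=0
  Job 6: p=6, d=29, C=31, tardiness=max(0,31-29)=2
Total tardiness = 5

5


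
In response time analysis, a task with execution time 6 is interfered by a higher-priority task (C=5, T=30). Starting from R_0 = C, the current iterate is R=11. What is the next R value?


R_next = C + ceil(R_prev / T_hp) * C_hp
ceil(11 / 30) = ceil(0.3667) = 1
Interference = 1 * 5 = 5
R_next = 6 + 5 = 11
R_next = R_prev, so the iteration has converged (response time = 11).

11


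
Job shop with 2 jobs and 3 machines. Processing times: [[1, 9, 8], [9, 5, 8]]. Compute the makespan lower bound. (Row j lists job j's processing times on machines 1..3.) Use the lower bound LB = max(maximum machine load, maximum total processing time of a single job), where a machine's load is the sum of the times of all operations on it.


Machine loads:
  Machine 1: 1 + 9 = 10
  Machine 2: 9 + 5 = 14
  Machine 3: 8 + 8 = 16
Max machine load = 16
Job totals:
  Job 1: 18
  Job 2: 22
Max job total = 22
Lower bound = max(16, 22) = 22

22


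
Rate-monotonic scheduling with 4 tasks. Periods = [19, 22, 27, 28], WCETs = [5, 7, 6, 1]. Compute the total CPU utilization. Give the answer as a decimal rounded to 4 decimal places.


Compute individual utilizations (exact fractions):
  Task 1: C/T = 5/19 (approx. 0.2632)
  Task 2: C/T = 7/22 (approx. 0.3182)
  Task 3: C/T = 6/27 = 2/9 (approx. 0.2222)
  Task 4: C/T = 1/28 (approx. 0.0357)
Total utilization U = 5/19 + 7/22 + 2/9 + 1/28 = 44203/52668
Rounded to 4 decimal places: U = 0.8393
RM (Liu & Layland) bound for 4 tasks = 0.756828; compare with U = 44203/52668 (approx. 0.839276)
bound < U <= 1, so the RM sufficient condition is not met (inconclusive; an exact test such as response-time analysis is needed).

0.8393


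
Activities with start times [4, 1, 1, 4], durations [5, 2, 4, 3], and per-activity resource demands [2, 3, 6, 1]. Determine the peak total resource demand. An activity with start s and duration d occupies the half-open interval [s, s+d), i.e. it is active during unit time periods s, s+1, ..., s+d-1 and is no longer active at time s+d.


Each activity i is active on [start_i, start_i + duration_i).
Compute total resource usage per time slot:
  t=0: active resources = [], total = 0
  t=1: active resources = [3, 6], total = 9
  t=2: active resources = [3, 6], total = 9
  t=3: active resources = [6], total = 6
  t=4: active resources = [2, 6, 1], total = 9
  t=5: active resources = [2, 1], total = 3
  t=6: active resources = [2, 1], total = 3
  t=7: active resources = [2], total = 2
  t=8: active resources = [2], total = 2
Peak resource demand = 9

9


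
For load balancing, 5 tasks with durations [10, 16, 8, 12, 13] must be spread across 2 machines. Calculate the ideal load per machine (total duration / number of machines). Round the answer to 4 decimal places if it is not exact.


Total processing time = 10 + 16 + 8 + 12 + 13 = 59
Number of machines = 2
Ideal balanced load = 59 / 2 = 29.5

29.5


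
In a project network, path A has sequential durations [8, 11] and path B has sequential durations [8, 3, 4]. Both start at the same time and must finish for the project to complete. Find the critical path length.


Path A total = 8 + 11 = 19
Path B total = 8 + 3 + 4 = 15
Critical path = longest path = max(19, 15) = 19

19


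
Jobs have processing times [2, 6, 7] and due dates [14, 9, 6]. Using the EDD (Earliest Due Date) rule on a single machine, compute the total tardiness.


Sort by due date (EDD order): [(7, 6), (6, 9), (2, 14)]
Compute completion times and tardiness:
  Job 1: p=7, d=6, C=7, tardiness=max(0,7-6)=1
  Job 2: p=6, d=9, C=13, tardiness=max(0,13-9)=4
  Job 3: p=2, d=14, C=15, tardiness=max(0,15-14)=1
Total tardiness = 6

6


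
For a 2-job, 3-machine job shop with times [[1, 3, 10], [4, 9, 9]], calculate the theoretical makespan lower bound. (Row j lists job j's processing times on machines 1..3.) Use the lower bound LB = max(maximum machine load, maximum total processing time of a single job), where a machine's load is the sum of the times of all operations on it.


Machine loads:
  Machine 1: 1 + 4 = 5
  Machine 2: 3 + 9 = 12
  Machine 3: 10 + 9 = 19
Max machine load = 19
Job totals:
  Job 1: 14
  Job 2: 22
Max job total = 22
Lower bound = max(19, 22) = 22

22


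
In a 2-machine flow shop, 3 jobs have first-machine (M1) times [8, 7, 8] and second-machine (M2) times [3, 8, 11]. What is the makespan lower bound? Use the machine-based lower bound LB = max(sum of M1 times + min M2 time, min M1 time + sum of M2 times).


LB1 = sum(M1 times) + min(M2 times) = 23 + 3 = 26
LB2 = min(M1 times) + sum(M2 times) = 7 + 22 = 29
Lower bound = max(LB1, LB2) = max(26, 29) = 29

29


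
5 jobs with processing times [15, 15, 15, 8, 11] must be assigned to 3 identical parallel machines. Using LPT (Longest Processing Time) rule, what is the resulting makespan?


Sort jobs in decreasing order (LPT): [15, 15, 15, 11, 8]
Assign each job to the least loaded machine:
  Machine 1: jobs [15, 11], load = 26
  Machine 2: jobs [15, 8], load = 23
  Machine 3: jobs [15], load = 15
Makespan = max load = 26

26


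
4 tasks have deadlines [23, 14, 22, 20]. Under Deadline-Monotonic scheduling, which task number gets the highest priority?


Sort tasks by relative deadline (ascending):
  Task 2: deadline = 14
  Task 4: deadline = 20
  Task 3: deadline = 22
  Task 1: deadline = 23
Priority order (highest first): [2, 4, 3, 1]
Highest priority task = 2

2


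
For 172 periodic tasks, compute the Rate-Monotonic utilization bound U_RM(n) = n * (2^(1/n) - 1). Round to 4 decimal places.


Compute 2^(1/172) = 1.0040380565
Subtract 1: 1.0040380565 - 1 = 0.0040380565
Multiply by n: 172 * 0.0040380565 = 0.6945457180
Round to 4 dp: 0.6945

0.6945


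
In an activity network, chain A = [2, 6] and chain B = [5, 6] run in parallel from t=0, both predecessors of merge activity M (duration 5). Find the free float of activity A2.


ES(A2) = sum of predecessors on chain A = 2
EF(A2) = ES + duration = 2 + 6 = 8
Successor of A2 is M. ES(M) = max(sum(A), sum(B)) = max(8, 11) = 11
Free float = ES(successor) - EF(current) = 11 - 8 = 3

3


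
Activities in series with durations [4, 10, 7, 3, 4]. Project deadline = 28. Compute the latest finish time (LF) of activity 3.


LF(activity 3) = deadline - sum of successor durations
Successors: activities 4 through 5 with durations [3, 4]
Sum of successor durations = 7
LF = 28 - 7 = 21

21
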